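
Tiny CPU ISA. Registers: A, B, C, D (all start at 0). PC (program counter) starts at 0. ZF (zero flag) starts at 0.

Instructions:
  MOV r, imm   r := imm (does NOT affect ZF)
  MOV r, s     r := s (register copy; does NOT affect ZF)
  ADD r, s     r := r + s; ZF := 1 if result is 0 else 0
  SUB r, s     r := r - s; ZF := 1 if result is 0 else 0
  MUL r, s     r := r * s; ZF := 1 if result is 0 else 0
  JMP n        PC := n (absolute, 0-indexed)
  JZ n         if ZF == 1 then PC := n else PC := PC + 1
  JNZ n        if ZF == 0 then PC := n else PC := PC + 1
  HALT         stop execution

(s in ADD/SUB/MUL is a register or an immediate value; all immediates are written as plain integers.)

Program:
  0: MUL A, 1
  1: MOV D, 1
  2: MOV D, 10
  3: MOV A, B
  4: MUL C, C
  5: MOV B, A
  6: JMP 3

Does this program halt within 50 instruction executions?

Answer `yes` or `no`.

Answer: no

Derivation:
Step 1: PC=0 exec 'MUL A, 1'. After: A=0 B=0 C=0 D=0 ZF=1 PC=1
Step 2: PC=1 exec 'MOV D, 1'. After: A=0 B=0 C=0 D=1 ZF=1 PC=2
Step 3: PC=2 exec 'MOV D, 10'. After: A=0 B=0 C=0 D=10 ZF=1 PC=3
Step 4: PC=3 exec 'MOV A, B'. After: A=0 B=0 C=0 D=10 ZF=1 PC=4
Step 5: PC=4 exec 'MUL C, C'. After: A=0 B=0 C=0 D=10 ZF=1 PC=5
Step 6: PC=5 exec 'MOV B, A'. After: A=0 B=0 C=0 D=10 ZF=1 PC=6
Step 7: PC=6 exec 'JMP 3'. After: A=0 B=0 C=0 D=10 ZF=1 PC=3
State after step 7 equals state after step 3: the program is in a cycle of length 4 and will never halt.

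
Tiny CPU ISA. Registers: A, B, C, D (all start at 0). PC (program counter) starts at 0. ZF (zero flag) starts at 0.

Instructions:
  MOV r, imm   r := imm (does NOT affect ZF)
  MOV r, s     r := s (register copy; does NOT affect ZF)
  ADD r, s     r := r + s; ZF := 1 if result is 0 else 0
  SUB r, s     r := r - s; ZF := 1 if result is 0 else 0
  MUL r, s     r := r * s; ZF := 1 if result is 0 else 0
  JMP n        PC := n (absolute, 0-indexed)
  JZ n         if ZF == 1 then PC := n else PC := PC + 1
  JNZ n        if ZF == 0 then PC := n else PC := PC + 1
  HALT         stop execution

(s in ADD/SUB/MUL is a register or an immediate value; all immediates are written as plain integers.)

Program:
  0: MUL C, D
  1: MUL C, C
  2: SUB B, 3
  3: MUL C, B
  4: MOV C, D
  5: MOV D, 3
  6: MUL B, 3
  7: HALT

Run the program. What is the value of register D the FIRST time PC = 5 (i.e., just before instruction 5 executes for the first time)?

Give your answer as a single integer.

Step 1: PC=0 exec 'MUL C, D'. After: A=0 B=0 C=0 D=0 ZF=1 PC=1
Step 2: PC=1 exec 'MUL C, C'. After: A=0 B=0 C=0 D=0 ZF=1 PC=2
Step 3: PC=2 exec 'SUB B, 3'. After: A=0 B=-3 C=0 D=0 ZF=0 PC=3
Step 4: PC=3 exec 'MUL C, B'. After: A=0 B=-3 C=0 D=0 ZF=1 PC=4
Step 5: PC=4 exec 'MOV C, D'. After: A=0 B=-3 C=0 D=0 ZF=1 PC=5
First time PC=5: D=0

0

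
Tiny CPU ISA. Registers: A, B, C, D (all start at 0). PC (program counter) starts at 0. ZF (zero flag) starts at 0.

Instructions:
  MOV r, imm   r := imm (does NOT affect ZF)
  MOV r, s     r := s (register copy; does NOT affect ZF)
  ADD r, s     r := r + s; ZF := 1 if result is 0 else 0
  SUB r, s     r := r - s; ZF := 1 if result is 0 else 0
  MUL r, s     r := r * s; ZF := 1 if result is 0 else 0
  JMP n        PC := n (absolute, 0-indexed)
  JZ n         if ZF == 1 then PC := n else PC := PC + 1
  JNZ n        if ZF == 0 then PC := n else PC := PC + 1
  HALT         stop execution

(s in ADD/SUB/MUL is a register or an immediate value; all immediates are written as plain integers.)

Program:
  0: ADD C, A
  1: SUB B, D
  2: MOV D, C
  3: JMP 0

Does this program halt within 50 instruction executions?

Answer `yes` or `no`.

Answer: no

Derivation:
Step 1: PC=0 exec 'ADD C, A'. After: A=0 B=0 C=0 D=0 ZF=1 PC=1
Step 2: PC=1 exec 'SUB B, D'. After: A=0 B=0 C=0 D=0 ZF=1 PC=2
Step 3: PC=2 exec 'MOV D, C'. After: A=0 B=0 C=0 D=0 ZF=1 PC=3
Step 4: PC=3 exec 'JMP 0'. After: A=0 B=0 C=0 D=0 ZF=1 PC=0
Step 5: PC=0 exec 'ADD C, A'. After: A=0 B=0 C=0 D=0 ZF=1 PC=1
State after step 5 equals state after step 1: the program is in a cycle of length 4 and will never halt.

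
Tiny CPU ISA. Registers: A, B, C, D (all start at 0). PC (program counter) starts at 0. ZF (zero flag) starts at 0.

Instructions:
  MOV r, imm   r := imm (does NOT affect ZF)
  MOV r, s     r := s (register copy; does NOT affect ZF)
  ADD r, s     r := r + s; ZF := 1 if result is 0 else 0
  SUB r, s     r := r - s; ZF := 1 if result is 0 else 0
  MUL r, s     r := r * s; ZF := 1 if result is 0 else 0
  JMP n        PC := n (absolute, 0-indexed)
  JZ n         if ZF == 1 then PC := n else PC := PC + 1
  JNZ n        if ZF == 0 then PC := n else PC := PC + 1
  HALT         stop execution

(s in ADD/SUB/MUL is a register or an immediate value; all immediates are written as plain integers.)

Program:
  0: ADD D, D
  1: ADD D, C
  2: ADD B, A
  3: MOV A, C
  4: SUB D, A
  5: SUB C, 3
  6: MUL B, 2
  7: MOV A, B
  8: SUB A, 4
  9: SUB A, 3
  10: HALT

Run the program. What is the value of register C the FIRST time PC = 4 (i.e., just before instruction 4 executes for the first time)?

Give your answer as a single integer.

Step 1: PC=0 exec 'ADD D, D'. After: A=0 B=0 C=0 D=0 ZF=1 PC=1
Step 2: PC=1 exec 'ADD D, C'. After: A=0 B=0 C=0 D=0 ZF=1 PC=2
Step 3: PC=2 exec 'ADD B, A'. After: A=0 B=0 C=0 D=0 ZF=1 PC=3
Step 4: PC=3 exec 'MOV A, C'. After: A=0 B=0 C=0 D=0 ZF=1 PC=4
First time PC=4: C=0

0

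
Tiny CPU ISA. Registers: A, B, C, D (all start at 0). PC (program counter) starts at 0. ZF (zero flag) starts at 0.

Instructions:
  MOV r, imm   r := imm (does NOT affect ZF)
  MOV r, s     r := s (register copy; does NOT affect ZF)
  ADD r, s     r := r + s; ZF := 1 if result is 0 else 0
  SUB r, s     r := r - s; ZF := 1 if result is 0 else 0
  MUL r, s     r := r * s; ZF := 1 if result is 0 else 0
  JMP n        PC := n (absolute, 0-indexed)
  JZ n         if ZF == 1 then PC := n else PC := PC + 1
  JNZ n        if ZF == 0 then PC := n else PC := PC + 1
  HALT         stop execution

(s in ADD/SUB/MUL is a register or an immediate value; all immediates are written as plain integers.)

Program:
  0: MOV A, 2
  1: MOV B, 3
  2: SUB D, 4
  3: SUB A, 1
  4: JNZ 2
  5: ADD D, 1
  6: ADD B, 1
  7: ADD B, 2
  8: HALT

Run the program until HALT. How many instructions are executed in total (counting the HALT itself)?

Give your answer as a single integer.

Step 1: PC=0 exec 'MOV A, 2'. After: A=2 B=0 C=0 D=0 ZF=0 PC=1
Step 2: PC=1 exec 'MOV B, 3'. After: A=2 B=3 C=0 D=0 ZF=0 PC=2
Step 3: PC=2 exec 'SUB D, 4'. After: A=2 B=3 C=0 D=-4 ZF=0 PC=3
Step 4: PC=3 exec 'SUB A, 1'. After: A=1 B=3 C=0 D=-4 ZF=0 PC=4
Step 5: PC=4 exec 'JNZ 2'. After: A=1 B=3 C=0 D=-4 ZF=0 PC=2
Step 6: PC=2 exec 'SUB D, 4'. After: A=1 B=3 C=0 D=-8 ZF=0 PC=3
Step 7: PC=3 exec 'SUB A, 1'. After: A=0 B=3 C=0 D=-8 ZF=1 PC=4
Step 8: PC=4 exec 'JNZ 2'. After: A=0 B=3 C=0 D=-8 ZF=1 PC=5
Step 9: PC=5 exec 'ADD D, 1'. After: A=0 B=3 C=0 D=-7 ZF=0 PC=6
Step 10: PC=6 exec 'ADD B, 1'. After: A=0 B=4 C=0 D=-7 ZF=0 PC=7
Step 11: PC=7 exec 'ADD B, 2'. After: A=0 B=6 C=0 D=-7 ZF=0 PC=8
Step 12: PC=8 exec 'HALT'. After: A=0 B=6 C=0 D=-7 ZF=0 PC=8 HALTED
Total instructions executed: 12

Answer: 12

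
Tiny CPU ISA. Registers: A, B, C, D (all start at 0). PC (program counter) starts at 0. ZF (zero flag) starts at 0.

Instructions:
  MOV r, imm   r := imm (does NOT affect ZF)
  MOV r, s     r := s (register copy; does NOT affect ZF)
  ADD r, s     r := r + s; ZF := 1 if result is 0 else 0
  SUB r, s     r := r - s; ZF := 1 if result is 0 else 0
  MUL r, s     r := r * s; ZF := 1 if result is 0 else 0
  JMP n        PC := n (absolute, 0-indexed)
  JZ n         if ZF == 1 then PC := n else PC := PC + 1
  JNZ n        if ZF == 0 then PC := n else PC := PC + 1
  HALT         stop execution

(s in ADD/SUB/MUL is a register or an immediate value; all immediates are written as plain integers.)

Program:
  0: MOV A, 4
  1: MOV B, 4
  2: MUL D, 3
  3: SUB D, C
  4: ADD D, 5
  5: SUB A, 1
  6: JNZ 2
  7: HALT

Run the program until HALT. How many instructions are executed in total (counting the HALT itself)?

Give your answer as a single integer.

Step 1: PC=0 exec 'MOV A, 4'. After: A=4 B=0 C=0 D=0 ZF=0 PC=1
Step 2: PC=1 exec 'MOV B, 4'. After: A=4 B=4 C=0 D=0 ZF=0 PC=2
Step 3: PC=2 exec 'MUL D, 3'. After: A=4 B=4 C=0 D=0 ZF=1 PC=3
Step 4: PC=3 exec 'SUB D, C'. After: A=4 B=4 C=0 D=0 ZF=1 PC=4
Step 5: PC=4 exec 'ADD D, 5'. After: A=4 B=4 C=0 D=5 ZF=0 PC=5
Step 6: PC=5 exec 'SUB A, 1'. After: A=3 B=4 C=0 D=5 ZF=0 PC=6
Step 7: PC=6 exec 'JNZ 2'. After: A=3 B=4 C=0 D=5 ZF=0 PC=2
Step 8: PC=2 exec 'MUL D, 3'. After: A=3 B=4 C=0 D=15 ZF=0 PC=3
Step 9: PC=3 exec 'SUB D, C'. After: A=3 B=4 C=0 D=15 ZF=0 PC=4
Step 10: PC=4 exec 'ADD D, 5'. After: A=3 B=4 C=0 D=20 ZF=0 PC=5
Step 11: PC=5 exec 'SUB A, 1'. After: A=2 B=4 C=0 D=20 ZF=0 PC=6
Step 12: PC=6 exec 'JNZ 2'. After: A=2 B=4 C=0 D=20 ZF=0 PC=2
Step 13: PC=2 exec 'MUL D, 3'. After: A=2 B=4 C=0 D=60 ZF=0 PC=3
Step 14: PC=3 exec 'SUB D, C'. After: A=2 B=4 C=0 D=60 ZF=0 PC=4
Step 15: PC=4 exec 'ADD D, 5'. After: A=2 B=4 C=0 D=65 ZF=0 PC=5
Step 16: PC=5 exec 'SUB A, 1'. After: A=1 B=4 C=0 D=65 ZF=0 PC=6
Step 17: PC=6 exec 'JNZ 2'. After: A=1 B=4 C=0 D=65 ZF=0 PC=2
Step 18: PC=2 exec 'MUL D, 3'. After: A=1 B=4 C=0 D=195 ZF=0 PC=3
Step 19: PC=3 exec 'SUB D, C'. After: A=1 B=4 C=0 D=195 ZF=0 PC=4
Step 20: PC=4 exec 'ADD D, 5'. After: A=1 B=4 C=0 D=200 ZF=0 PC=5
Step 21: PC=5 exec 'SUB A, 1'. After: A=0 B=4 C=0 D=200 ZF=1 PC=6
Step 22: PC=6 exec 'JNZ 2'. After: A=0 B=4 C=0 D=200 ZF=1 PC=7
Step 23: PC=7 exec 'HALT'. After: A=0 B=4 C=0 D=200 ZF=1 PC=7 HALTED
Total instructions executed: 23

Answer: 23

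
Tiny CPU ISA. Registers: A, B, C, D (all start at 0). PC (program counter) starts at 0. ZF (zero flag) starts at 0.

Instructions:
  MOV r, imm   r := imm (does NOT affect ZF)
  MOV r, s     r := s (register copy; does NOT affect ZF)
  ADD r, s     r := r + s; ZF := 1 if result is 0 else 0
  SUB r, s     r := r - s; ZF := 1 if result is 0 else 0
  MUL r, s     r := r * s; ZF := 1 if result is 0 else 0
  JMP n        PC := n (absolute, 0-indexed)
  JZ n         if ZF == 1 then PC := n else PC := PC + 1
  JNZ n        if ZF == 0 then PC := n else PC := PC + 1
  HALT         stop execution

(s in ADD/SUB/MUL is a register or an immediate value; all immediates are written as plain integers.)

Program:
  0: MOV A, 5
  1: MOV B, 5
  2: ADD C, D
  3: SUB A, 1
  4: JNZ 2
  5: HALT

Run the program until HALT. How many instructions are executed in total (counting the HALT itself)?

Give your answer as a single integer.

Step 1: PC=0 exec 'MOV A, 5'. After: A=5 B=0 C=0 D=0 ZF=0 PC=1
Step 2: PC=1 exec 'MOV B, 5'. After: A=5 B=5 C=0 D=0 ZF=0 PC=2
Step 3: PC=2 exec 'ADD C, D'. After: A=5 B=5 C=0 D=0 ZF=1 PC=3
Step 4: PC=3 exec 'SUB A, 1'. After: A=4 B=5 C=0 D=0 ZF=0 PC=4
Step 5: PC=4 exec 'JNZ 2'. After: A=4 B=5 C=0 D=0 ZF=0 PC=2
Step 6: PC=2 exec 'ADD C, D'. After: A=4 B=5 C=0 D=0 ZF=1 PC=3
Step 7: PC=3 exec 'SUB A, 1'. After: A=3 B=5 C=0 D=0 ZF=0 PC=4
Step 8: PC=4 exec 'JNZ 2'. After: A=3 B=5 C=0 D=0 ZF=0 PC=2
Step 9: PC=2 exec 'ADD C, D'. After: A=3 B=5 C=0 D=0 ZF=1 PC=3
Step 10: PC=3 exec 'SUB A, 1'. After: A=2 B=5 C=0 D=0 ZF=0 PC=4
Step 11: PC=4 exec 'JNZ 2'. After: A=2 B=5 C=0 D=0 ZF=0 PC=2
Step 12: PC=2 exec 'ADD C, D'. After: A=2 B=5 C=0 D=0 ZF=1 PC=3
Step 13: PC=3 exec 'SUB A, 1'. After: A=1 B=5 C=0 D=0 ZF=0 PC=4
Step 14: PC=4 exec 'JNZ 2'. After: A=1 B=5 C=0 D=0 ZF=0 PC=2
Step 15: PC=2 exec 'ADD C, D'. After: A=1 B=5 C=0 D=0 ZF=1 PC=3
Step 16: PC=3 exec 'SUB A, 1'. After: A=0 B=5 C=0 D=0 ZF=1 PC=4
Step 17: PC=4 exec 'JNZ 2'. After: A=0 B=5 C=0 D=0 ZF=1 PC=5
Step 18: PC=5 exec 'HALT'. After: A=0 B=5 C=0 D=0 ZF=1 PC=5 HALTED
Total instructions executed: 18

Answer: 18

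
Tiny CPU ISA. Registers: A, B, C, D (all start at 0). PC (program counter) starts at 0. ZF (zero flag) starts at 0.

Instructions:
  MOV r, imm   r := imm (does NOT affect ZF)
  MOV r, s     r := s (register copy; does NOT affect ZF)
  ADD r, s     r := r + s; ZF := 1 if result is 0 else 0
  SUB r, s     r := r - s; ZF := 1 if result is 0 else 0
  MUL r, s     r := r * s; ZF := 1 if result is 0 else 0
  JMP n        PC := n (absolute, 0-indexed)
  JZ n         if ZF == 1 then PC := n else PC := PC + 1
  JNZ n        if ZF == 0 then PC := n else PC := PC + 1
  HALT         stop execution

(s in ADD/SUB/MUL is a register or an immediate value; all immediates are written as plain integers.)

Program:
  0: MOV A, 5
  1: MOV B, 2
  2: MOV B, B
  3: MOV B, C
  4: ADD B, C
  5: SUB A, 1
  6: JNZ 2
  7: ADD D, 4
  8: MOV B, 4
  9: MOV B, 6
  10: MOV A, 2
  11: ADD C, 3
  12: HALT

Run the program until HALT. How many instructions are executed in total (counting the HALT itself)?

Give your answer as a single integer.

Answer: 33

Derivation:
Step 1: PC=0 exec 'MOV A, 5'. After: A=5 B=0 C=0 D=0 ZF=0 PC=1
Step 2: PC=1 exec 'MOV B, 2'. After: A=5 B=2 C=0 D=0 ZF=0 PC=2
Step 3: PC=2 exec 'MOV B, B'. After: A=5 B=2 C=0 D=0 ZF=0 PC=3
Step 4: PC=3 exec 'MOV B, C'. After: A=5 B=0 C=0 D=0 ZF=0 PC=4
Step 5: PC=4 exec 'ADD B, C'. After: A=5 B=0 C=0 D=0 ZF=1 PC=5
Step 6: PC=5 exec 'SUB A, 1'. After: A=4 B=0 C=0 D=0 ZF=0 PC=6
Step 7: PC=6 exec 'JNZ 2'. After: A=4 B=0 C=0 D=0 ZF=0 PC=2
Step 8: PC=2 exec 'MOV B, B'. After: A=4 B=0 C=0 D=0 ZF=0 PC=3
Step 9: PC=3 exec 'MOV B, C'. After: A=4 B=0 C=0 D=0 ZF=0 PC=4
Step 10: PC=4 exec 'ADD B, C'. After: A=4 B=0 C=0 D=0 ZF=1 PC=5
Step 11: PC=5 exec 'SUB A, 1'. After: A=3 B=0 C=0 D=0 ZF=0 PC=6
Step 12: PC=6 exec 'JNZ 2'. After: A=3 B=0 C=0 D=0 ZF=0 PC=2
Step 13: PC=2 exec 'MOV B, B'. After: A=3 B=0 C=0 D=0 ZF=0 PC=3
Step 14: PC=3 exec 'MOV B, C'. After: A=3 B=0 C=0 D=0 ZF=0 PC=4
Step 15: PC=4 exec 'ADD B, C'. After: A=3 B=0 C=0 D=0 ZF=1 PC=5
Step 16: PC=5 exec 'SUB A, 1'. After: A=2 B=0 C=0 D=0 ZF=0 PC=6
Step 17: PC=6 exec 'JNZ 2'. After: A=2 B=0 C=0 D=0 ZF=0 PC=2
Step 18: PC=2 exec 'MOV B, B'. After: A=2 B=0 C=0 D=0 ZF=0 PC=3
Step 19: PC=3 exec 'MOV B, C'. After: A=2 B=0 C=0 D=0 ZF=0 PC=4
Step 20: PC=4 exec 'ADD B, C'. After: A=2 B=0 C=0 D=0 ZF=1 PC=5
Step 21: PC=5 exec 'SUB A, 1'. After: A=1 B=0 C=0 D=0 ZF=0 PC=6
Step 22: PC=6 exec 'JNZ 2'. After: A=1 B=0 C=0 D=0 ZF=0 PC=2
Step 23: PC=2 exec 'MOV B, B'. After: A=1 B=0 C=0 D=0 ZF=0 PC=3
Step 24: PC=3 exec 'MOV B, C'. After: A=1 B=0 C=0 D=0 ZF=0 PC=4
Step 25: PC=4 exec 'ADD B, C'. After: A=1 B=0 C=0 D=0 ZF=1 PC=5
Step 26: PC=5 exec 'SUB A, 1'. After: A=0 B=0 C=0 D=0 ZF=1 PC=6
Step 27: PC=6 exec 'JNZ 2'. After: A=0 B=0 C=0 D=0 ZF=1 PC=7
Step 28: PC=7 exec 'ADD D, 4'. After: A=0 B=0 C=0 D=4 ZF=0 PC=8
Step 29: PC=8 exec 'MOV B, 4'. After: A=0 B=4 C=0 D=4 ZF=0 PC=9
Step 30: PC=9 exec 'MOV B, 6'. After: A=0 B=6 C=0 D=4 ZF=0 PC=10
Step 31: PC=10 exec 'MOV A, 2'. After: A=2 B=6 C=0 D=4 ZF=0 PC=11
Step 32: PC=11 exec 'ADD C, 3'. After: A=2 B=6 C=3 D=4 ZF=0 PC=12
Step 33: PC=12 exec 'HALT'. After: A=2 B=6 C=3 D=4 ZF=0 PC=12 HALTED
Total instructions executed: 33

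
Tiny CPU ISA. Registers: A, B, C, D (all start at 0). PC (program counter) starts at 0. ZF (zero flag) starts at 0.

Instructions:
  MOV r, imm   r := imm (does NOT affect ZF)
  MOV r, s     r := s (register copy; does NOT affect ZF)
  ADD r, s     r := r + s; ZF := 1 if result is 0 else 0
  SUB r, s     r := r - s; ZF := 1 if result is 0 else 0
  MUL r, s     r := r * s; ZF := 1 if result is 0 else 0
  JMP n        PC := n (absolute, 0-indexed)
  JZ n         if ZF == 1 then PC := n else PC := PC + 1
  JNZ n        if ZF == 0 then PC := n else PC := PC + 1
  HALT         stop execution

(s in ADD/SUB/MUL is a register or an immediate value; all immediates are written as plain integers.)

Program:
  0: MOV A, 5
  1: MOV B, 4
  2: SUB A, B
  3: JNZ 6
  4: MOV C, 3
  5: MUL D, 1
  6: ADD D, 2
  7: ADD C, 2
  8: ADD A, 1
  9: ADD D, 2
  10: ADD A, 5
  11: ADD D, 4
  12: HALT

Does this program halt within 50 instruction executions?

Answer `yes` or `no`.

Answer: yes

Derivation:
Step 1: PC=0 exec 'MOV A, 5'. After: A=5 B=0 C=0 D=0 ZF=0 PC=1
Step 2: PC=1 exec 'MOV B, 4'. After: A=5 B=4 C=0 D=0 ZF=0 PC=2
Step 3: PC=2 exec 'SUB A, B'. After: A=1 B=4 C=0 D=0 ZF=0 PC=3
Step 4: PC=3 exec 'JNZ 6'. After: A=1 B=4 C=0 D=0 ZF=0 PC=6
Step 5: PC=6 exec 'ADD D, 2'. After: A=1 B=4 C=0 D=2 ZF=0 PC=7
Step 6: PC=7 exec 'ADD C, 2'. After: A=1 B=4 C=2 D=2 ZF=0 PC=8
Step 7: PC=8 exec 'ADD A, 1'. After: A=2 B=4 C=2 D=2 ZF=0 PC=9
Step 8: PC=9 exec 'ADD D, 2'. After: A=2 B=4 C=2 D=4 ZF=0 PC=10
Step 9: PC=10 exec 'ADD A, 5'. After: A=7 B=4 C=2 D=4 ZF=0 PC=11
Step 10: PC=11 exec 'ADD D, 4'. After: A=7 B=4 C=2 D=8 ZF=0 PC=12
Step 11: PC=12 exec 'HALT'. After: A=7 B=4 C=2 D=8 ZF=0 PC=12 HALTED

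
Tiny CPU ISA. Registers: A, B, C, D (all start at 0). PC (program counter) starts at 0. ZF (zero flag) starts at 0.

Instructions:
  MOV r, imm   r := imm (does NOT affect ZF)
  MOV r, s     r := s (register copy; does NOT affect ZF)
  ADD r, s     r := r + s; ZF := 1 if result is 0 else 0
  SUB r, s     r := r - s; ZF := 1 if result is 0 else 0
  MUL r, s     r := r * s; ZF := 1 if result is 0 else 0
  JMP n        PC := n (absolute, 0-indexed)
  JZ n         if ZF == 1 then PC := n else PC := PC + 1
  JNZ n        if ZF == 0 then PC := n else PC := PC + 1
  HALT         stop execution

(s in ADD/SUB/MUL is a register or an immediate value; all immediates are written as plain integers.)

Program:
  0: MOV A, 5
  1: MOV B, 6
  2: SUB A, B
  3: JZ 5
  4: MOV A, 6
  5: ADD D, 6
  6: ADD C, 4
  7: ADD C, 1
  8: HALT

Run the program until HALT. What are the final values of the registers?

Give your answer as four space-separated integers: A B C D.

Step 1: PC=0 exec 'MOV A, 5'. After: A=5 B=0 C=0 D=0 ZF=0 PC=1
Step 2: PC=1 exec 'MOV B, 6'. After: A=5 B=6 C=0 D=0 ZF=0 PC=2
Step 3: PC=2 exec 'SUB A, B'. After: A=-1 B=6 C=0 D=0 ZF=0 PC=3
Step 4: PC=3 exec 'JZ 5'. After: A=-1 B=6 C=0 D=0 ZF=0 PC=4
Step 5: PC=4 exec 'MOV A, 6'. After: A=6 B=6 C=0 D=0 ZF=0 PC=5
Step 6: PC=5 exec 'ADD D, 6'. After: A=6 B=6 C=0 D=6 ZF=0 PC=6
Step 7: PC=6 exec 'ADD C, 4'. After: A=6 B=6 C=4 D=6 ZF=0 PC=7
Step 8: PC=7 exec 'ADD C, 1'. After: A=6 B=6 C=5 D=6 ZF=0 PC=8
Step 9: PC=8 exec 'HALT'. After: A=6 B=6 C=5 D=6 ZF=0 PC=8 HALTED

Answer: 6 6 5 6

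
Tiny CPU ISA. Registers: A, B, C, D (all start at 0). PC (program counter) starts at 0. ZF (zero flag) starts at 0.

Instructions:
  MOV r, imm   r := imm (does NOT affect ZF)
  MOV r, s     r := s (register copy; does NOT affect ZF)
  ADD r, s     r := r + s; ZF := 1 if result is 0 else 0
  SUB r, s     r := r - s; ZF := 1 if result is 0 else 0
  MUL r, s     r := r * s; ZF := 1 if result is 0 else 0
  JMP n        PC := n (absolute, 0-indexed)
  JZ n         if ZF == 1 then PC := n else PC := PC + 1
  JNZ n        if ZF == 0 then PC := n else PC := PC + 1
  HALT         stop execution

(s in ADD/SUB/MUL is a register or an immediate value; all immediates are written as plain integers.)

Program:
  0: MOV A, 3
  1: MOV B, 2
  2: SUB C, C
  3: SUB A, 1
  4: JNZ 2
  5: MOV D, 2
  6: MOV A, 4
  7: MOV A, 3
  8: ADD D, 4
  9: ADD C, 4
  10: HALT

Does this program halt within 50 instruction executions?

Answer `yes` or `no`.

Answer: yes

Derivation:
Step 1: PC=0 exec 'MOV A, 3'. After: A=3 B=0 C=0 D=0 ZF=0 PC=1
Step 2: PC=1 exec 'MOV B, 2'. After: A=3 B=2 C=0 D=0 ZF=0 PC=2
Step 3: PC=2 exec 'SUB C, C'. After: A=3 B=2 C=0 D=0 ZF=1 PC=3
Step 4: PC=3 exec 'SUB A, 1'. After: A=2 B=2 C=0 D=0 ZF=0 PC=4
Step 5: PC=4 exec 'JNZ 2'. After: A=2 B=2 C=0 D=0 ZF=0 PC=2
Step 6: PC=2 exec 'SUB C, C'. After: A=2 B=2 C=0 D=0 ZF=1 PC=3
Step 7: PC=3 exec 'SUB A, 1'. After: A=1 B=2 C=0 D=0 ZF=0 PC=4
Step 8: PC=4 exec 'JNZ 2'. After: A=1 B=2 C=0 D=0 ZF=0 PC=2
Step 9: PC=2 exec 'SUB C, C'. After: A=1 B=2 C=0 D=0 ZF=1 PC=3
Step 10: PC=3 exec 'SUB A, 1'. After: A=0 B=2 C=0 D=0 ZF=1 PC=4
Step 11: PC=4 exec 'JNZ 2'. After: A=0 B=2 C=0 D=0 ZF=1 PC=5
Step 12: PC=5 exec 'MOV D, 2'. After: A=0 B=2 C=0 D=2 ZF=1 PC=6
Step 13: PC=6 exec 'MOV A, 4'. After: A=4 B=2 C=0 D=2 ZF=1 PC=7
Step 14: PC=7 exec 'MOV A, 3'. After: A=3 B=2 C=0 D=2 ZF=1 PC=8
Step 15: PC=8 exec 'ADD D, 4'. After: A=3 B=2 C=0 D=6 ZF=0 PC=9
Step 16: PC=9 exec 'ADD C, 4'. After: A=3 B=2 C=4 D=6 ZF=0 PC=10
Step 17: PC=10 exec 'HALT'. After: A=3 B=2 C=4 D=6 ZF=0 PC=10 HALTED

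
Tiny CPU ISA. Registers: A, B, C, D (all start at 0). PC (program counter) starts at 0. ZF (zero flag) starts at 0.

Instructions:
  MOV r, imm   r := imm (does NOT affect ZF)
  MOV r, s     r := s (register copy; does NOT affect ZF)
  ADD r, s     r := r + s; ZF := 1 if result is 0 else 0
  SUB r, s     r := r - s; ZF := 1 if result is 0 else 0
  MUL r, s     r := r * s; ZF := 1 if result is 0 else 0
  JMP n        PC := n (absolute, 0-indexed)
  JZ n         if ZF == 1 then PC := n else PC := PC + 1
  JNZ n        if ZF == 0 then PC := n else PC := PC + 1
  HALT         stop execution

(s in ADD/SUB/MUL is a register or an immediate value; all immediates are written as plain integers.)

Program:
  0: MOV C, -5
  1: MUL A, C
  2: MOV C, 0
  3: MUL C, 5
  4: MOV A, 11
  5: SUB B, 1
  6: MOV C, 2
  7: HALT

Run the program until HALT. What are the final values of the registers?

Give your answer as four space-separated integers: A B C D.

Answer: 11 -1 2 0

Derivation:
Step 1: PC=0 exec 'MOV C, -5'. After: A=0 B=0 C=-5 D=0 ZF=0 PC=1
Step 2: PC=1 exec 'MUL A, C'. After: A=0 B=0 C=-5 D=0 ZF=1 PC=2
Step 3: PC=2 exec 'MOV C, 0'. After: A=0 B=0 C=0 D=0 ZF=1 PC=3
Step 4: PC=3 exec 'MUL C, 5'. After: A=0 B=0 C=0 D=0 ZF=1 PC=4
Step 5: PC=4 exec 'MOV A, 11'. After: A=11 B=0 C=0 D=0 ZF=1 PC=5
Step 6: PC=5 exec 'SUB B, 1'. After: A=11 B=-1 C=0 D=0 ZF=0 PC=6
Step 7: PC=6 exec 'MOV C, 2'. After: A=11 B=-1 C=2 D=0 ZF=0 PC=7
Step 8: PC=7 exec 'HALT'. After: A=11 B=-1 C=2 D=0 ZF=0 PC=7 HALTED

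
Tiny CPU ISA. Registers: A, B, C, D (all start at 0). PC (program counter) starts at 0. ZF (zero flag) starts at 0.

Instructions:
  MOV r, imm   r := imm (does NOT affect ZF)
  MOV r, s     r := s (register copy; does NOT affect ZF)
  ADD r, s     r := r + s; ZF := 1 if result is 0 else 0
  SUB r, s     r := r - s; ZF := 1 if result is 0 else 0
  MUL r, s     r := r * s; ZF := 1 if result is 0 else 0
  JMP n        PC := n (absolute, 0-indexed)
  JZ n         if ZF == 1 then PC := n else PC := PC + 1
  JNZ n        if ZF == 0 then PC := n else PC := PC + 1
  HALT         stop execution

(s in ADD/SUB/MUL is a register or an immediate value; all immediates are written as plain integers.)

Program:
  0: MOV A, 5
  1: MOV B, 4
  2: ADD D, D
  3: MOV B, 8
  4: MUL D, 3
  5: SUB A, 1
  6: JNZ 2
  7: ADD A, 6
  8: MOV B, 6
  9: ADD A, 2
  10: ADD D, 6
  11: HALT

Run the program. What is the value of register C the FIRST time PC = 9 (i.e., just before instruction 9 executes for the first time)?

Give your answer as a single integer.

Step 1: PC=0 exec 'MOV A, 5'. After: A=5 B=0 C=0 D=0 ZF=0 PC=1
Step 2: PC=1 exec 'MOV B, 4'. After: A=5 B=4 C=0 D=0 ZF=0 PC=2
Step 3: PC=2 exec 'ADD D, D'. After: A=5 B=4 C=0 D=0 ZF=1 PC=3
Step 4: PC=3 exec 'MOV B, 8'. After: A=5 B=8 C=0 D=0 ZF=1 PC=4
Step 5: PC=4 exec 'MUL D, 3'. After: A=5 B=8 C=0 D=0 ZF=1 PC=5
Step 6: PC=5 exec 'SUB A, 1'. After: A=4 B=8 C=0 D=0 ZF=0 PC=6
Step 7: PC=6 exec 'JNZ 2'. After: A=4 B=8 C=0 D=0 ZF=0 PC=2
Step 8: PC=2 exec 'ADD D, D'. After: A=4 B=8 C=0 D=0 ZF=1 PC=3
Step 9: PC=3 exec 'MOV B, 8'. After: A=4 B=8 C=0 D=0 ZF=1 PC=4
Step 10: PC=4 exec 'MUL D, 3'. After: A=4 B=8 C=0 D=0 ZF=1 PC=5
Step 11: PC=5 exec 'SUB A, 1'. After: A=3 B=8 C=0 D=0 ZF=0 PC=6
Step 12: PC=6 exec 'JNZ 2'. After: A=3 B=8 C=0 D=0 ZF=0 PC=2
Step 13: PC=2 exec 'ADD D, D'. After: A=3 B=8 C=0 D=0 ZF=1 PC=3
Step 14: PC=3 exec 'MOV B, 8'. After: A=3 B=8 C=0 D=0 ZF=1 PC=4
Step 15: PC=4 exec 'MUL D, 3'. After: A=3 B=8 C=0 D=0 ZF=1 PC=5
Step 16: PC=5 exec 'SUB A, 1'. After: A=2 B=8 C=0 D=0 ZF=0 PC=6
Step 17: PC=6 exec 'JNZ 2'. After: A=2 B=8 C=0 D=0 ZF=0 PC=2
Step 18: PC=2 exec 'ADD D, D'. After: A=2 B=8 C=0 D=0 ZF=1 PC=3
Step 19: PC=3 exec 'MOV B, 8'. After: A=2 B=8 C=0 D=0 ZF=1 PC=4
Step 20: PC=4 exec 'MUL D, 3'. After: A=2 B=8 C=0 D=0 ZF=1 PC=5
Step 21: PC=5 exec 'SUB A, 1'. After: A=1 B=8 C=0 D=0 ZF=0 PC=6
Step 22: PC=6 exec 'JNZ 2'. After: A=1 B=8 C=0 D=0 ZF=0 PC=2
Step 23: PC=2 exec 'ADD D, D'. After: A=1 B=8 C=0 D=0 ZF=1 PC=3
Step 24: PC=3 exec 'MOV B, 8'. After: A=1 B=8 C=0 D=0 ZF=1 PC=4
Step 25: PC=4 exec 'MUL D, 3'. After: A=1 B=8 C=0 D=0 ZF=1 PC=5
Step 26: PC=5 exec 'SUB A, 1'. After: A=0 B=8 C=0 D=0 ZF=1 PC=6
Step 27: PC=6 exec 'JNZ 2'. After: A=0 B=8 C=0 D=0 ZF=1 PC=7
Step 28: PC=7 exec 'ADD A, 6'. After: A=6 B=8 C=0 D=0 ZF=0 PC=8
Step 29: PC=8 exec 'MOV B, 6'. After: A=6 B=6 C=0 D=0 ZF=0 PC=9
First time PC=9: C=0

0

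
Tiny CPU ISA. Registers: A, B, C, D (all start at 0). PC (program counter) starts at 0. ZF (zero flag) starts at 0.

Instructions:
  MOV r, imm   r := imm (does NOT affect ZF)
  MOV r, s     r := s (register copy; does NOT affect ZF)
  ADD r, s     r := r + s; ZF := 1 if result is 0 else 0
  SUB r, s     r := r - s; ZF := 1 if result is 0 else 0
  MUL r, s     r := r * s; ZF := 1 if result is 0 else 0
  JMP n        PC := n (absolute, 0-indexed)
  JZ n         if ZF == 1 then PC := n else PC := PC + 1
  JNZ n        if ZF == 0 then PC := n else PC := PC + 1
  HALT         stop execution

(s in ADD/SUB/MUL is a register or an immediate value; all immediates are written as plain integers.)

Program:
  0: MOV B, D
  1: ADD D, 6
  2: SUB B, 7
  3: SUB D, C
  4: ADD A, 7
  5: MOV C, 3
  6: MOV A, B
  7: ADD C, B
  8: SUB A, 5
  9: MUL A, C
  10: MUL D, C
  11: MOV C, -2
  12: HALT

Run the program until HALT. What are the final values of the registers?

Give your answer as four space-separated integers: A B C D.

Step 1: PC=0 exec 'MOV B, D'. After: A=0 B=0 C=0 D=0 ZF=0 PC=1
Step 2: PC=1 exec 'ADD D, 6'. After: A=0 B=0 C=0 D=6 ZF=0 PC=2
Step 3: PC=2 exec 'SUB B, 7'. After: A=0 B=-7 C=0 D=6 ZF=0 PC=3
Step 4: PC=3 exec 'SUB D, C'. After: A=0 B=-7 C=0 D=6 ZF=0 PC=4
Step 5: PC=4 exec 'ADD A, 7'. After: A=7 B=-7 C=0 D=6 ZF=0 PC=5
Step 6: PC=5 exec 'MOV C, 3'. After: A=7 B=-7 C=3 D=6 ZF=0 PC=6
Step 7: PC=6 exec 'MOV A, B'. After: A=-7 B=-7 C=3 D=6 ZF=0 PC=7
Step 8: PC=7 exec 'ADD C, B'. After: A=-7 B=-7 C=-4 D=6 ZF=0 PC=8
Step 9: PC=8 exec 'SUB A, 5'. After: A=-12 B=-7 C=-4 D=6 ZF=0 PC=9
Step 10: PC=9 exec 'MUL A, C'. After: A=48 B=-7 C=-4 D=6 ZF=0 PC=10
Step 11: PC=10 exec 'MUL D, C'. After: A=48 B=-7 C=-4 D=-24 ZF=0 PC=11
Step 12: PC=11 exec 'MOV C, -2'. After: A=48 B=-7 C=-2 D=-24 ZF=0 PC=12
Step 13: PC=12 exec 'HALT'. After: A=48 B=-7 C=-2 D=-24 ZF=0 PC=12 HALTED

Answer: 48 -7 -2 -24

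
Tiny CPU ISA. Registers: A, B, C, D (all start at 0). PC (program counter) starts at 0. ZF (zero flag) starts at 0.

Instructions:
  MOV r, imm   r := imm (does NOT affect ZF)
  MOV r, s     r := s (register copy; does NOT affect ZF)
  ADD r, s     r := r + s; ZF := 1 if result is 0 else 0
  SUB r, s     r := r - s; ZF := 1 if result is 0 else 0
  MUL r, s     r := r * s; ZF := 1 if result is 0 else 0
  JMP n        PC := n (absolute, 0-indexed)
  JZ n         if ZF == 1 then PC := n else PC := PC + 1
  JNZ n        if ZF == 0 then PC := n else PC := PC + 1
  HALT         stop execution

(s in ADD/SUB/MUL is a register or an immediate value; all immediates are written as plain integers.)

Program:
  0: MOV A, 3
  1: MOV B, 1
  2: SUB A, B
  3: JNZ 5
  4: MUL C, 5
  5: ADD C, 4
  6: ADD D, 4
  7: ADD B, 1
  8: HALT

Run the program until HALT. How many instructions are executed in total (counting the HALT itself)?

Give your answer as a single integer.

Answer: 8

Derivation:
Step 1: PC=0 exec 'MOV A, 3'. After: A=3 B=0 C=0 D=0 ZF=0 PC=1
Step 2: PC=1 exec 'MOV B, 1'. After: A=3 B=1 C=0 D=0 ZF=0 PC=2
Step 3: PC=2 exec 'SUB A, B'. After: A=2 B=1 C=0 D=0 ZF=0 PC=3
Step 4: PC=3 exec 'JNZ 5'. After: A=2 B=1 C=0 D=0 ZF=0 PC=5
Step 5: PC=5 exec 'ADD C, 4'. After: A=2 B=1 C=4 D=0 ZF=0 PC=6
Step 6: PC=6 exec 'ADD D, 4'. After: A=2 B=1 C=4 D=4 ZF=0 PC=7
Step 7: PC=7 exec 'ADD B, 1'. After: A=2 B=2 C=4 D=4 ZF=0 PC=8
Step 8: PC=8 exec 'HALT'. After: A=2 B=2 C=4 D=4 ZF=0 PC=8 HALTED
Total instructions executed: 8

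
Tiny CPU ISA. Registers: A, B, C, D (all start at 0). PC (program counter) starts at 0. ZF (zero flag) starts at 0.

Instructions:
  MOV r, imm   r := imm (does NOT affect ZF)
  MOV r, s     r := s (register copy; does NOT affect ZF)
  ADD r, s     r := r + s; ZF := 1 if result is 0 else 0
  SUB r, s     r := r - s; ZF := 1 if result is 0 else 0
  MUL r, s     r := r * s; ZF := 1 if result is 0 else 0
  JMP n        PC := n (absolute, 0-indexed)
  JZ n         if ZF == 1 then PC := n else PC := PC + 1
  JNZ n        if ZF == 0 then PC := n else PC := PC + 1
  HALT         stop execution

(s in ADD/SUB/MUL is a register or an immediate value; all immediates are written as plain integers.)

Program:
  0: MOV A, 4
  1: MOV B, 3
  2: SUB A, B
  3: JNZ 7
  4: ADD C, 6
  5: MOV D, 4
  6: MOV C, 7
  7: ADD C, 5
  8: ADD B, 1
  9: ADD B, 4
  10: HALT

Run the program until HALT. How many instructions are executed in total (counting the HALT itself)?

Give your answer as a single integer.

Answer: 8

Derivation:
Step 1: PC=0 exec 'MOV A, 4'. After: A=4 B=0 C=0 D=0 ZF=0 PC=1
Step 2: PC=1 exec 'MOV B, 3'. After: A=4 B=3 C=0 D=0 ZF=0 PC=2
Step 3: PC=2 exec 'SUB A, B'. After: A=1 B=3 C=0 D=0 ZF=0 PC=3
Step 4: PC=3 exec 'JNZ 7'. After: A=1 B=3 C=0 D=0 ZF=0 PC=7
Step 5: PC=7 exec 'ADD C, 5'. After: A=1 B=3 C=5 D=0 ZF=0 PC=8
Step 6: PC=8 exec 'ADD B, 1'. After: A=1 B=4 C=5 D=0 ZF=0 PC=9
Step 7: PC=9 exec 'ADD B, 4'. After: A=1 B=8 C=5 D=0 ZF=0 PC=10
Step 8: PC=10 exec 'HALT'. After: A=1 B=8 C=5 D=0 ZF=0 PC=10 HALTED
Total instructions executed: 8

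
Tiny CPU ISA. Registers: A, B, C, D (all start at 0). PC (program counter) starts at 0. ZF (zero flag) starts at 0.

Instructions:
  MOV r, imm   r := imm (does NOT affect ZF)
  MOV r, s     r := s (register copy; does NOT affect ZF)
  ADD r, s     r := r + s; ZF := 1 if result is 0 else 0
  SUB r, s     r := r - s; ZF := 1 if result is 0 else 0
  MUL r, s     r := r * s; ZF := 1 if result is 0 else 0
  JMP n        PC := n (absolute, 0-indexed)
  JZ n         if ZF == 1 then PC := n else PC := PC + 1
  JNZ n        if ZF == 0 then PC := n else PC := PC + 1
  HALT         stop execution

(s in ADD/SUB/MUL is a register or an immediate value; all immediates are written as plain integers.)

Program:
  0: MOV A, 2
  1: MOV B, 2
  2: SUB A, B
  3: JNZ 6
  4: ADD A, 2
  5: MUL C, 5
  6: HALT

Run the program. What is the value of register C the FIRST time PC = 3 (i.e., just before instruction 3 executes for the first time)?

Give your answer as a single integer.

Step 1: PC=0 exec 'MOV A, 2'. After: A=2 B=0 C=0 D=0 ZF=0 PC=1
Step 2: PC=1 exec 'MOV B, 2'. After: A=2 B=2 C=0 D=0 ZF=0 PC=2
Step 3: PC=2 exec 'SUB A, B'. After: A=0 B=2 C=0 D=0 ZF=1 PC=3
First time PC=3: C=0

0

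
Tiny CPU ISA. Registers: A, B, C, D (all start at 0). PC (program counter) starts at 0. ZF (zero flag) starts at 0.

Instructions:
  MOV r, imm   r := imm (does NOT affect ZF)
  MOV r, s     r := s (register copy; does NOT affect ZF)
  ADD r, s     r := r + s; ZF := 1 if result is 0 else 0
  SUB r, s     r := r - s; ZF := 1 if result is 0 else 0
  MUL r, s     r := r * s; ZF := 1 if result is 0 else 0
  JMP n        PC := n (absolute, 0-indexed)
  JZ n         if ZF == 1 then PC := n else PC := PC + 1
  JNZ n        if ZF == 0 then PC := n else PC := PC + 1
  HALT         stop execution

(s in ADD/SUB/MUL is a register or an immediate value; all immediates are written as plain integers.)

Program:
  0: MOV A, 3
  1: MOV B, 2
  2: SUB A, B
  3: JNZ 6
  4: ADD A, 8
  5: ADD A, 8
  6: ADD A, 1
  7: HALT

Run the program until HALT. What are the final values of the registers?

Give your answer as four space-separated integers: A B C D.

Step 1: PC=0 exec 'MOV A, 3'. After: A=3 B=0 C=0 D=0 ZF=0 PC=1
Step 2: PC=1 exec 'MOV B, 2'. After: A=3 B=2 C=0 D=0 ZF=0 PC=2
Step 3: PC=2 exec 'SUB A, B'. After: A=1 B=2 C=0 D=0 ZF=0 PC=3
Step 4: PC=3 exec 'JNZ 6'. After: A=1 B=2 C=0 D=0 ZF=0 PC=6
Step 5: PC=6 exec 'ADD A, 1'. After: A=2 B=2 C=0 D=0 ZF=0 PC=7
Step 6: PC=7 exec 'HALT'. After: A=2 B=2 C=0 D=0 ZF=0 PC=7 HALTED

Answer: 2 2 0 0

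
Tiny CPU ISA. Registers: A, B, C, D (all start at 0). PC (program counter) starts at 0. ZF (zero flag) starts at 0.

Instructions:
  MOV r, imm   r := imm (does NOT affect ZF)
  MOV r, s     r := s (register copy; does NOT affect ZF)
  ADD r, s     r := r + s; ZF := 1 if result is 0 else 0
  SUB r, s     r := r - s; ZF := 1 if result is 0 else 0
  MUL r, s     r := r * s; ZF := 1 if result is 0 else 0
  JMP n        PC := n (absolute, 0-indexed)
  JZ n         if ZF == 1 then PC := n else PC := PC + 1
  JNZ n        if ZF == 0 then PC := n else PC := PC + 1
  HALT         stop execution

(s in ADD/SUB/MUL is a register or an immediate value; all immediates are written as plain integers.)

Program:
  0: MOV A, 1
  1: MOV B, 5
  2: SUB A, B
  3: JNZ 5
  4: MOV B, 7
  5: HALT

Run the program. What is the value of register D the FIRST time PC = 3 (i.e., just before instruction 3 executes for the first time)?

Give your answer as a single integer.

Step 1: PC=0 exec 'MOV A, 1'. After: A=1 B=0 C=0 D=0 ZF=0 PC=1
Step 2: PC=1 exec 'MOV B, 5'. After: A=1 B=5 C=0 D=0 ZF=0 PC=2
Step 3: PC=2 exec 'SUB A, B'. After: A=-4 B=5 C=0 D=0 ZF=0 PC=3
First time PC=3: D=0

0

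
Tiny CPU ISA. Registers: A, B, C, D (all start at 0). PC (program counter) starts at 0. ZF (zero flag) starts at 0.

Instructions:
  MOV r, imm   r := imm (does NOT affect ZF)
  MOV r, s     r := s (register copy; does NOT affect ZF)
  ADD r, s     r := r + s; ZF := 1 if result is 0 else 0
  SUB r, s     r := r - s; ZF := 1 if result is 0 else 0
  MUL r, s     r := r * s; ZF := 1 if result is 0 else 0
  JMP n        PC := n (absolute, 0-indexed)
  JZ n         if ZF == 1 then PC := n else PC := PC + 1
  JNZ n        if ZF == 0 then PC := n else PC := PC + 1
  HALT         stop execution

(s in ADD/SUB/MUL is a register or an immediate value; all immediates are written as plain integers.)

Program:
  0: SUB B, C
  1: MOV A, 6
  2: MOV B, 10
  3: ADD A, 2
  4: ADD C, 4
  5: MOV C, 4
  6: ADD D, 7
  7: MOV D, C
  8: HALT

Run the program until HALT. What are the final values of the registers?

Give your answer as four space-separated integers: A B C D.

Step 1: PC=0 exec 'SUB B, C'. After: A=0 B=0 C=0 D=0 ZF=1 PC=1
Step 2: PC=1 exec 'MOV A, 6'. After: A=6 B=0 C=0 D=0 ZF=1 PC=2
Step 3: PC=2 exec 'MOV B, 10'. After: A=6 B=10 C=0 D=0 ZF=1 PC=3
Step 4: PC=3 exec 'ADD A, 2'. After: A=8 B=10 C=0 D=0 ZF=0 PC=4
Step 5: PC=4 exec 'ADD C, 4'. After: A=8 B=10 C=4 D=0 ZF=0 PC=5
Step 6: PC=5 exec 'MOV C, 4'. After: A=8 B=10 C=4 D=0 ZF=0 PC=6
Step 7: PC=6 exec 'ADD D, 7'. After: A=8 B=10 C=4 D=7 ZF=0 PC=7
Step 8: PC=7 exec 'MOV D, C'. After: A=8 B=10 C=4 D=4 ZF=0 PC=8
Step 9: PC=8 exec 'HALT'. After: A=8 B=10 C=4 D=4 ZF=0 PC=8 HALTED

Answer: 8 10 4 4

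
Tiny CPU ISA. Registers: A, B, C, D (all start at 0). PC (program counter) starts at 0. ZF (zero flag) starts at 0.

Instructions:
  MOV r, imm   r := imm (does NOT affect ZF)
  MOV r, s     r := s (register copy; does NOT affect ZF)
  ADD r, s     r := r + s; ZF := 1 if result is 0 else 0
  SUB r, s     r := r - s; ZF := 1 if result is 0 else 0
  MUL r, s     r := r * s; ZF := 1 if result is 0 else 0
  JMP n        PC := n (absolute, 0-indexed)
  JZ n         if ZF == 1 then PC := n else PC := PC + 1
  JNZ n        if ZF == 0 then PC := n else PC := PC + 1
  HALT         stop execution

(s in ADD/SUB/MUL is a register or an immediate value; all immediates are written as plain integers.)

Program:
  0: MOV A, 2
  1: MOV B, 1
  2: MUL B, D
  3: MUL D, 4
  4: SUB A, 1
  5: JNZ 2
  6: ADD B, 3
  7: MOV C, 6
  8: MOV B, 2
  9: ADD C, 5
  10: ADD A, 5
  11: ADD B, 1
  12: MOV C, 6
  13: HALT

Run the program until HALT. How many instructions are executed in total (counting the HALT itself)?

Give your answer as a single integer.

Answer: 18

Derivation:
Step 1: PC=0 exec 'MOV A, 2'. After: A=2 B=0 C=0 D=0 ZF=0 PC=1
Step 2: PC=1 exec 'MOV B, 1'. After: A=2 B=1 C=0 D=0 ZF=0 PC=2
Step 3: PC=2 exec 'MUL B, D'. After: A=2 B=0 C=0 D=0 ZF=1 PC=3
Step 4: PC=3 exec 'MUL D, 4'. After: A=2 B=0 C=0 D=0 ZF=1 PC=4
Step 5: PC=4 exec 'SUB A, 1'. After: A=1 B=0 C=0 D=0 ZF=0 PC=5
Step 6: PC=5 exec 'JNZ 2'. After: A=1 B=0 C=0 D=0 ZF=0 PC=2
Step 7: PC=2 exec 'MUL B, D'. After: A=1 B=0 C=0 D=0 ZF=1 PC=3
Step 8: PC=3 exec 'MUL D, 4'. After: A=1 B=0 C=0 D=0 ZF=1 PC=4
Step 9: PC=4 exec 'SUB A, 1'. After: A=0 B=0 C=0 D=0 ZF=1 PC=5
Step 10: PC=5 exec 'JNZ 2'. After: A=0 B=0 C=0 D=0 ZF=1 PC=6
Step 11: PC=6 exec 'ADD B, 3'. After: A=0 B=3 C=0 D=0 ZF=0 PC=7
Step 12: PC=7 exec 'MOV C, 6'. After: A=0 B=3 C=6 D=0 ZF=0 PC=8
Step 13: PC=8 exec 'MOV B, 2'. After: A=0 B=2 C=6 D=0 ZF=0 PC=9
Step 14: PC=9 exec 'ADD C, 5'. After: A=0 B=2 C=11 D=0 ZF=0 PC=10
Step 15: PC=10 exec 'ADD A, 5'. After: A=5 B=2 C=11 D=0 ZF=0 PC=11
Step 16: PC=11 exec 'ADD B, 1'. After: A=5 B=3 C=11 D=0 ZF=0 PC=12
Step 17: PC=12 exec 'MOV C, 6'. After: A=5 B=3 C=6 D=0 ZF=0 PC=13
Step 18: PC=13 exec 'HALT'. After: A=5 B=3 C=6 D=0 ZF=0 PC=13 HALTED
Total instructions executed: 18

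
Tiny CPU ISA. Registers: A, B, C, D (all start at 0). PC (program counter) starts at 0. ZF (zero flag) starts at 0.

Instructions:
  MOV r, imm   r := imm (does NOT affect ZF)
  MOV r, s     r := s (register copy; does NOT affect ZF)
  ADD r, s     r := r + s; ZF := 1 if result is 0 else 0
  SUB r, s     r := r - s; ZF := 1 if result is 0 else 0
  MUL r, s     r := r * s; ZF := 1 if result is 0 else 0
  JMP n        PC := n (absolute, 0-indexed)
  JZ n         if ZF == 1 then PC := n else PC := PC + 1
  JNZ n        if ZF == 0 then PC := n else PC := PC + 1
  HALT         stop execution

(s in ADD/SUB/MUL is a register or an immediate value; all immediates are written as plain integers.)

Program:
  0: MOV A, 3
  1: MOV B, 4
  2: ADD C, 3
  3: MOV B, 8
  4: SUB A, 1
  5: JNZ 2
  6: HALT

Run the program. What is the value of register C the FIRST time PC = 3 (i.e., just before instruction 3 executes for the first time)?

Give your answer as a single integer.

Step 1: PC=0 exec 'MOV A, 3'. After: A=3 B=0 C=0 D=0 ZF=0 PC=1
Step 2: PC=1 exec 'MOV B, 4'. After: A=3 B=4 C=0 D=0 ZF=0 PC=2
Step 3: PC=2 exec 'ADD C, 3'. After: A=3 B=4 C=3 D=0 ZF=0 PC=3
First time PC=3: C=3

3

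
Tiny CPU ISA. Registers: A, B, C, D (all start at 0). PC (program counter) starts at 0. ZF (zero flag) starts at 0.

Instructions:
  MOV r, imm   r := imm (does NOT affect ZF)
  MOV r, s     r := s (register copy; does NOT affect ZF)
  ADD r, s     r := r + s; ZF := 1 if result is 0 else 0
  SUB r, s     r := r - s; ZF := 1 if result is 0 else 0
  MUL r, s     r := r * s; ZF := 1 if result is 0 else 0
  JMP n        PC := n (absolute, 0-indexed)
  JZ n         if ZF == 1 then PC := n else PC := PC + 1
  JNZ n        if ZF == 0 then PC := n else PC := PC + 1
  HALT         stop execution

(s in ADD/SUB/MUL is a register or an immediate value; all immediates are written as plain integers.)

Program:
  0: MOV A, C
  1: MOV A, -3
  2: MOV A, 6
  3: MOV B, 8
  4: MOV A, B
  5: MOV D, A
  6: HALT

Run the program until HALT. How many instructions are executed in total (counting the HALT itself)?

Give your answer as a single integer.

Answer: 7

Derivation:
Step 1: PC=0 exec 'MOV A, C'. After: A=0 B=0 C=0 D=0 ZF=0 PC=1
Step 2: PC=1 exec 'MOV A, -3'. After: A=-3 B=0 C=0 D=0 ZF=0 PC=2
Step 3: PC=2 exec 'MOV A, 6'. After: A=6 B=0 C=0 D=0 ZF=0 PC=3
Step 4: PC=3 exec 'MOV B, 8'. After: A=6 B=8 C=0 D=0 ZF=0 PC=4
Step 5: PC=4 exec 'MOV A, B'. After: A=8 B=8 C=0 D=0 ZF=0 PC=5
Step 6: PC=5 exec 'MOV D, A'. After: A=8 B=8 C=0 D=8 ZF=0 PC=6
Step 7: PC=6 exec 'HALT'. After: A=8 B=8 C=0 D=8 ZF=0 PC=6 HALTED
Total instructions executed: 7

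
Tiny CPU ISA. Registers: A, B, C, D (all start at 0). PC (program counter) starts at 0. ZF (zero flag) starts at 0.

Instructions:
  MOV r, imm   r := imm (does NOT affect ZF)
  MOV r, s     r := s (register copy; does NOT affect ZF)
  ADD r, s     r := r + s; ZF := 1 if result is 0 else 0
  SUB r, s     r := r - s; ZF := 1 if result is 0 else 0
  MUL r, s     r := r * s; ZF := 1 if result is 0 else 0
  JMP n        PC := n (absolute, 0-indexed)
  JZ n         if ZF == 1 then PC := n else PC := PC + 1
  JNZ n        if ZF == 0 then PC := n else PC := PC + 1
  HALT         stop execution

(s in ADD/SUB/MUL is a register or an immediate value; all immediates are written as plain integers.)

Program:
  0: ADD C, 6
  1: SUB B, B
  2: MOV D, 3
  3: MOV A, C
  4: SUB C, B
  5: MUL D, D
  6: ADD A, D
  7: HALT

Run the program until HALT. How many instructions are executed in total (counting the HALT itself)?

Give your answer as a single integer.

Answer: 8

Derivation:
Step 1: PC=0 exec 'ADD C, 6'. After: A=0 B=0 C=6 D=0 ZF=0 PC=1
Step 2: PC=1 exec 'SUB B, B'. After: A=0 B=0 C=6 D=0 ZF=1 PC=2
Step 3: PC=2 exec 'MOV D, 3'. After: A=0 B=0 C=6 D=3 ZF=1 PC=3
Step 4: PC=3 exec 'MOV A, C'. After: A=6 B=0 C=6 D=3 ZF=1 PC=4
Step 5: PC=4 exec 'SUB C, B'. After: A=6 B=0 C=6 D=3 ZF=0 PC=5
Step 6: PC=5 exec 'MUL D, D'. After: A=6 B=0 C=6 D=9 ZF=0 PC=6
Step 7: PC=6 exec 'ADD A, D'. After: A=15 B=0 C=6 D=9 ZF=0 PC=7
Step 8: PC=7 exec 'HALT'. After: A=15 B=0 C=6 D=9 ZF=0 PC=7 HALTED
Total instructions executed: 8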